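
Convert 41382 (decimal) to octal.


Divide by 8 repeatedly:
41382 ÷ 8 = 5172 remainder 6
5172 ÷ 8 = 646 remainder 4
646 ÷ 8 = 80 remainder 6
80 ÷ 8 = 10 remainder 0
10 ÷ 8 = 1 remainder 2
1 ÷ 8 = 0 remainder 1
Reading remainders bottom-up:
= 0o120646


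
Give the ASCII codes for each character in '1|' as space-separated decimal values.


String: '1|'  (2 characters)
Per-character ASCII lookup:
  '1': digits start at 48: '1' = 48 + 1 = 49
  '|': special character: '|' = 124
= 49 124


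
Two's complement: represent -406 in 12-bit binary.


Original: 000110010110
Step 1 - Invert all bits: 111001101001
Step 2 - Add 1: 111001101001 + 1
= 111001101010 (represents -406)


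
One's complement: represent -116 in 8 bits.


Original: 01110100
Invert all bits:
  bit 0: 0 → 1
  bit 1: 1 → 0
  bit 2: 1 → 0
  bit 3: 1 → 0
  bit 4: 0 → 1
  bit 5: 1 → 0
  bit 6: 0 → 1
  bit 7: 0 → 1
= 10001011


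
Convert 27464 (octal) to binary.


Each octal digit → 3 binary bits:
  2 = 010
  7 = 111
  4 = 100
  6 = 110
  4 = 100
Concatenate: 010 111 100 110 100
= 010111100110100


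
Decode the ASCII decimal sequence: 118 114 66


Codes (decimal): 118 114 66
Per-code ASCII lookup:
  118  (range 97-122: lowercase, 118 - 97 = 21) → 'v'
  114  (range 97-122: lowercase, 114 - 97 = 17) → 'r'
  66  (range 65-90: uppercase, 66 - 65 = 1) → 'B'
= 'vrB'


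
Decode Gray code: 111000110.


Gray code: 111000110
MSB stays the same: 1
Each subsequent bit = prev_binary XOR current_gray:
  B[1] = 1 XOR 1 = 0
  B[2] = 0 XOR 1 = 1
  B[3] = 1 XOR 0 = 1
  B[4] = 1 XOR 0 = 1
  B[5] = 1 XOR 0 = 1
  B[6] = 1 XOR 1 = 0
  B[7] = 0 XOR 1 = 1
  B[8] = 1 XOR 0 = 1
= 101111011 (379 decimal)


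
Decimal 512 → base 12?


Divide by 12 repeatedly:
512 ÷ 12 = 42 remainder 8
42 ÷ 12 = 3 remainder 6
3 ÷ 12 = 0 remainder 3
Reading remainders bottom-up:
= 368


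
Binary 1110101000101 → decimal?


Positional values:
Bit 0: 1 × 2^0 = 1
Bit 2: 1 × 2^2 = 4
Bit 6: 1 × 2^6 = 64
Bit 8: 1 × 2^8 = 256
Bit 10: 1 × 2^10 = 1024
Bit 11: 1 × 2^11 = 2048
Bit 12: 1 × 2^12 = 4096
Sum = 1 + 4 + 64 + 256 + 1024 + 2048 + 4096
= 7493


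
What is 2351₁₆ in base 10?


Positional values:
Position 0: 1 × 16^0 = 1 × 1 = 1
Position 1: 5 × 16^1 = 5 × 16 = 80
Position 2: 3 × 16^2 = 3 × 256 = 768
Position 3: 2 × 16^3 = 2 × 4096 = 8192
Sum = 1 + 80 + 768 + 8192
= 9041


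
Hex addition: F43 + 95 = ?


Align and add column by column (LSB to MSB, each column mod 16 with carry):
  0F43
+ 0095
  ----
  col 0: 3(3) + 5(5) + 0 (carry in) = 8 → 8(8), carry out 0
  col 1: 4(4) + 9(9) + 0 (carry in) = 13 → D(13), carry out 0
  col 2: F(15) + 0(0) + 0 (carry in) = 15 → F(15), carry out 0
  col 3: 0(0) + 0(0) + 0 (carry in) = 0 → 0(0), carry out 0
Reading digits MSB→LSB: 0FD8
Strip leading zeros: FD8
= 0xFD8


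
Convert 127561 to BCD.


Each digit → 4-bit binary:
  1 → 0001
  2 → 0010
  7 → 0111
  5 → 0101
  6 → 0110
  1 → 0001
= 0001 0010 0111 0101 0110 0001


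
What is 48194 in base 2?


Divide by 2 repeatedly:
48194 ÷ 2 = 24097 remainder 0
24097 ÷ 2 = 12048 remainder 1
12048 ÷ 2 = 6024 remainder 0
6024 ÷ 2 = 3012 remainder 0
3012 ÷ 2 = 1506 remainder 0
1506 ÷ 2 = 753 remainder 0
753 ÷ 2 = 376 remainder 1
376 ÷ 2 = 188 remainder 0
188 ÷ 2 = 94 remainder 0
94 ÷ 2 = 47 remainder 0
47 ÷ 2 = 23 remainder 1
23 ÷ 2 = 11 remainder 1
11 ÷ 2 = 5 remainder 1
5 ÷ 2 = 2 remainder 1
2 ÷ 2 = 1 remainder 0
1 ÷ 2 = 0 remainder 1
Reading remainders bottom-up:
= 1011110001000010


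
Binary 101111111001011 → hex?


Group into 4-bit nibbles: 0101111111001011
  0101 = 5
  1111 = F
  1100 = C
  1011 = B
= 0x5FCB


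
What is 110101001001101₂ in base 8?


Group into 3-bit groups: 110101001001101
  110 = 6
  101 = 5
  001 = 1
  001 = 1
  101 = 5
= 0o65115


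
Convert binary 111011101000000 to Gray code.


Binary: 111011101000000
Gray code: G = B XOR (B >> 1)
B >> 1 = 011101110100000
111011101000000 XOR 011101110100000:
  1 XOR 0 = 1
  1 XOR 1 = 0
  1 XOR 1 = 0
  0 XOR 1 = 1
  1 XOR 0 = 1
  1 XOR 1 = 0
  1 XOR 1 = 0
  0 XOR 1 = 1
  1 XOR 0 = 1
  0 XOR 1 = 1
  0 XOR 0 = 0
  0 XOR 0 = 0
  0 XOR 0 = 0
  0 XOR 0 = 0
  0 XOR 0 = 0
= 100110011100000


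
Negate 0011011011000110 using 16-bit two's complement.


Original: 0011011011000110
Step 1 - Invert all bits: 1100100100111001
Step 2 - Add 1: 1100100100111001 + 1
= 1100100100111010 (represents -14022)


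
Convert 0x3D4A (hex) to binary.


Each hex digit → 4 binary bits:
  3 = 0011
  D = 1101
  4 = 0100
  A = 1010
Concatenate: 0011 1101 0100 1010
= 0011110101001010


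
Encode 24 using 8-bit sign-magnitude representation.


Sign bit: 0 (positive)
Magnitude: 24 = 0011000
= 00011000


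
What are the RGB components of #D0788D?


Hex: #D0788D
R = D0₁₆ = 208
G = 78₁₆ = 120
B = 8D₁₆ = 141
= RGB(208, 120, 141)


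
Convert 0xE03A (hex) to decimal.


Positional values:
Position 0: A × 16^0 = 10 × 1 = 10
Position 1: 3 × 16^1 = 3 × 16 = 48
Position 2: 0 × 16^2 = 0 × 256 = 0
Position 3: E × 16^3 = 14 × 4096 = 57344
Sum = 10 + 48 + 0 + 57344
= 57402


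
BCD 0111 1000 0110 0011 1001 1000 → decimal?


Each 4-bit group → digit:
  0111 → 7
  1000 → 8
  0110 → 6
  0011 → 3
  1001 → 9
  1000 → 8
= 786398


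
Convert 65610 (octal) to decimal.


Positional values:
Position 0: 0 × 8^0 = 0
Position 1: 1 × 8^1 = 8
Position 2: 6 × 8^2 = 384
Position 3: 5 × 8^3 = 2560
Position 4: 6 × 8^4 = 24576
Sum = 0 + 8 + 384 + 2560 + 24576
= 27528


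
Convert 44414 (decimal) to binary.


Divide by 2 repeatedly:
44414 ÷ 2 = 22207 remainder 0
22207 ÷ 2 = 11103 remainder 1
11103 ÷ 2 = 5551 remainder 1
5551 ÷ 2 = 2775 remainder 1
2775 ÷ 2 = 1387 remainder 1
1387 ÷ 2 = 693 remainder 1
693 ÷ 2 = 346 remainder 1
346 ÷ 2 = 173 remainder 0
173 ÷ 2 = 86 remainder 1
86 ÷ 2 = 43 remainder 0
43 ÷ 2 = 21 remainder 1
21 ÷ 2 = 10 remainder 1
10 ÷ 2 = 5 remainder 0
5 ÷ 2 = 2 remainder 1
2 ÷ 2 = 1 remainder 0
1 ÷ 2 = 0 remainder 1
Reading remainders bottom-up:
= 1010110101111110


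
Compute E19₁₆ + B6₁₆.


Align and add column by column (LSB to MSB, each column mod 16 with carry):
  0E19
+ 00B6
  ----
  col 0: 9(9) + 6(6) + 0 (carry in) = 15 → F(15), carry out 0
  col 1: 1(1) + B(11) + 0 (carry in) = 12 → C(12), carry out 0
  col 2: E(14) + 0(0) + 0 (carry in) = 14 → E(14), carry out 0
  col 3: 0(0) + 0(0) + 0 (carry in) = 0 → 0(0), carry out 0
Reading digits MSB→LSB: 0ECF
Strip leading zeros: ECF
= 0xECF


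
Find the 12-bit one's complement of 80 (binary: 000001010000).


Original: 000001010000
Invert all bits:
  bit 0: 0 → 1
  bit 1: 0 → 1
  bit 2: 0 → 1
  bit 3: 0 → 1
  bit 4: 0 → 1
  bit 5: 1 → 0
  bit 6: 0 → 1
  bit 7: 1 → 0
  bit 8: 0 → 1
  bit 9: 0 → 1
  bit 10: 0 → 1
  bit 11: 0 → 1
= 111110101111


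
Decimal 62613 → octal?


Divide by 8 repeatedly:
62613 ÷ 8 = 7826 remainder 5
7826 ÷ 8 = 978 remainder 2
978 ÷ 8 = 122 remainder 2
122 ÷ 8 = 15 remainder 2
15 ÷ 8 = 1 remainder 7
1 ÷ 8 = 0 remainder 1
Reading remainders bottom-up:
= 0o172225


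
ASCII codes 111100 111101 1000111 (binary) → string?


Codes (binary): 111100 111101 1000111
Per-code ASCII lookup:
  111100 = 60  (special character) → '<'
  111101 = 61  (special character) → '='
  1000111 = 71  (range 65-90: uppercase, 71 - 65 = 6) → 'G'
= '<=G'


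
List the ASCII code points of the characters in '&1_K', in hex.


String: '&1_K'  (4 characters)
Per-character ASCII lookup:
  '&': special character: '&' = 38 → 0x26
  '1': digits start at 48: '1' = 48 + 1 = 49 → 0x31
  '_': special character: '_' = 95 → 0x5F
  'K': uppercase starts at 65: 'K' = 65 + 10 = 75 → 0x4B
= 0x26 0x31 0x5F 0x4B


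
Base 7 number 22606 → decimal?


Positional values (base 7):
  6 × 7^0 = 6 × 1 = 6
  0 × 7^1 = 0 × 7 = 0
  6 × 7^2 = 6 × 49 = 294
  2 × 7^3 = 2 × 343 = 686
  2 × 7^4 = 2 × 2401 = 4802
Sum = 6 + 0 + 294 + 686 + 4802
= 5788


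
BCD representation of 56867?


Each digit → 4-bit binary:
  5 → 0101
  6 → 0110
  8 → 1000
  6 → 0110
  7 → 0111
= 0101 0110 1000 0110 0111


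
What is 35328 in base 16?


Divide by 16 repeatedly:
35328 ÷ 16 = 2208 remainder 0 (0)
2208 ÷ 16 = 138 remainder 0 (0)
138 ÷ 16 = 8 remainder 10 (A)
8 ÷ 16 = 0 remainder 8 (8)
Reading remainders bottom-up:
= 0x8A00


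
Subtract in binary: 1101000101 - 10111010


Align and subtract column by column (LSB to MSB, borrowing when needed):
  1101000101
- 0010111010
  ----------
  col 0: (1 - 0 borrow-in) - 0 → 1 - 0 = 1, borrow out 0
  col 1: (0 - 0 borrow-in) - 1 → borrow from next column: (0+2) - 1 = 1, borrow out 1
  col 2: (1 - 1 borrow-in) - 0 → 0 - 0 = 0, borrow out 0
  col 3: (0 - 0 borrow-in) - 1 → borrow from next column: (0+2) - 1 = 1, borrow out 1
  col 4: (0 - 1 borrow-in) - 1 → borrow from next column: (-1+2) - 1 = 0, borrow out 1
  col 5: (0 - 1 borrow-in) - 1 → borrow from next column: (-1+2) - 1 = 0, borrow out 1
  col 6: (1 - 1 borrow-in) - 0 → 0 - 0 = 0, borrow out 0
  col 7: (0 - 0 borrow-in) - 1 → borrow from next column: (0+2) - 1 = 1, borrow out 1
  col 8: (1 - 1 borrow-in) - 0 → 0 - 0 = 0, borrow out 0
  col 9: (1 - 0 borrow-in) - 0 → 1 - 0 = 1, borrow out 0
Reading bits MSB→LSB: 1010001011
Strip leading zeros: 1010001011
= 1010001011


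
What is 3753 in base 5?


Divide by 5 repeatedly:
3753 ÷ 5 = 750 remainder 3
750 ÷ 5 = 150 remainder 0
150 ÷ 5 = 30 remainder 0
30 ÷ 5 = 6 remainder 0
6 ÷ 5 = 1 remainder 1
1 ÷ 5 = 0 remainder 1
Reading remainders bottom-up:
= 110003


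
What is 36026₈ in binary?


Each octal digit → 3 binary bits:
  3 = 011
  6 = 110
  0 = 000
  2 = 010
  6 = 110
Concatenate: 011 110 000 010 110
= 011110000010110


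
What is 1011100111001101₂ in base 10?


Positional values:
Bit 0: 1 × 2^0 = 1
Bit 2: 1 × 2^2 = 4
Bit 3: 1 × 2^3 = 8
Bit 6: 1 × 2^6 = 64
Bit 7: 1 × 2^7 = 128
Bit 8: 1 × 2^8 = 256
Bit 11: 1 × 2^11 = 2048
Bit 12: 1 × 2^12 = 4096
Bit 13: 1 × 2^13 = 8192
Bit 15: 1 × 2^15 = 32768
Sum = 1 + 4 + 8 + 64 + 128 + 256 + 2048 + 4096 + 8192 + 32768
= 47565


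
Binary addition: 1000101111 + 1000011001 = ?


Align and add column by column (LSB to MSB, carry propagating):
  01000101111
+ 01000011001
  -----------
  col 0: 1 + 1 + 0 (carry in) = 2 → bit 0, carry out 1
  col 1: 1 + 0 + 1 (carry in) = 2 → bit 0, carry out 1
  col 2: 1 + 0 + 1 (carry in) = 2 → bit 0, carry out 1
  col 3: 1 + 1 + 1 (carry in) = 3 → bit 1, carry out 1
  col 4: 0 + 1 + 1 (carry in) = 2 → bit 0, carry out 1
  col 5: 1 + 0 + 1 (carry in) = 2 → bit 0, carry out 1
  col 6: 0 + 0 + 1 (carry in) = 1 → bit 1, carry out 0
  col 7: 0 + 0 + 0 (carry in) = 0 → bit 0, carry out 0
  col 8: 0 + 0 + 0 (carry in) = 0 → bit 0, carry out 0
  col 9: 1 + 1 + 0 (carry in) = 2 → bit 0, carry out 1
  col 10: 0 + 0 + 1 (carry in) = 1 → bit 1, carry out 0
Reading bits MSB→LSB: 10001001000
Strip leading zeros: 10001001000
= 10001001000


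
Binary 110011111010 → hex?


Group into 4-bit nibbles: 110011111010
  1100 = C
  1111 = F
  1010 = A
= 0xCFA


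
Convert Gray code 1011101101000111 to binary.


Gray code: 1011101101000111
MSB stays the same: 1
Each subsequent bit = prev_binary XOR current_gray:
  B[1] = 1 XOR 0 = 1
  B[2] = 1 XOR 1 = 0
  B[3] = 0 XOR 1 = 1
  B[4] = 1 XOR 1 = 0
  B[5] = 0 XOR 0 = 0
  B[6] = 0 XOR 1 = 1
  B[7] = 1 XOR 1 = 0
  B[8] = 0 XOR 0 = 0
  B[9] = 0 XOR 1 = 1
  B[10] = 1 XOR 0 = 1
  B[11] = 1 XOR 0 = 1
  B[12] = 1 XOR 0 = 1
  B[13] = 1 XOR 1 = 0
  B[14] = 0 XOR 1 = 1
  B[15] = 1 XOR 1 = 0
= 1101001001111010 (53882 decimal)


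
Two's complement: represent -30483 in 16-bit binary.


Original: 0111011100010011
Step 1 - Invert all bits: 1000100011101100
Step 2 - Add 1: 1000100011101100 + 1
= 1000100011101101 (represents -30483)


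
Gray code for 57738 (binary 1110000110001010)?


Binary: 1110000110001010
Gray code: G = B XOR (B >> 1)
B >> 1 = 0111000011000101
1110000110001010 XOR 0111000011000101:
  1 XOR 0 = 1
  1 XOR 1 = 0
  1 XOR 1 = 0
  0 XOR 1 = 1
  0 XOR 0 = 0
  0 XOR 0 = 0
  0 XOR 0 = 0
  1 XOR 0 = 1
  1 XOR 1 = 0
  0 XOR 1 = 1
  0 XOR 0 = 0
  0 XOR 0 = 0
  1 XOR 0 = 1
  0 XOR 1 = 1
  1 XOR 0 = 1
  0 XOR 1 = 1
= 1001000101001111


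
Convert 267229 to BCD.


Each digit → 4-bit binary:
  2 → 0010
  6 → 0110
  7 → 0111
  2 → 0010
  2 → 0010
  9 → 1001
= 0010 0110 0111 0010 0010 1001


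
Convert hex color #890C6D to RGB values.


Hex: #890C6D
R = 89₁₆ = 137
G = 0C₁₆ = 12
B = 6D₁₆ = 109
= RGB(137, 12, 109)


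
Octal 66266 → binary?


Each octal digit → 3 binary bits:
  6 = 110
  6 = 110
  2 = 010
  6 = 110
  6 = 110
Concatenate: 110 110 010 110 110
= 110110010110110


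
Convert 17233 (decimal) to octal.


Divide by 8 repeatedly:
17233 ÷ 8 = 2154 remainder 1
2154 ÷ 8 = 269 remainder 2
269 ÷ 8 = 33 remainder 5
33 ÷ 8 = 4 remainder 1
4 ÷ 8 = 0 remainder 4
Reading remainders bottom-up:
= 0o41521


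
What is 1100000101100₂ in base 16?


Group into 4-bit nibbles: 0001100000101100
  0001 = 1
  1000 = 8
  0010 = 2
  1100 = C
= 0x182C


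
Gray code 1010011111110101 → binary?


Gray code: 1010011111110101
MSB stays the same: 1
Each subsequent bit = prev_binary XOR current_gray:
  B[1] = 1 XOR 0 = 1
  B[2] = 1 XOR 1 = 0
  B[3] = 0 XOR 0 = 0
  B[4] = 0 XOR 0 = 0
  B[5] = 0 XOR 1 = 1
  B[6] = 1 XOR 1 = 0
  B[7] = 0 XOR 1 = 1
  B[8] = 1 XOR 1 = 0
  B[9] = 0 XOR 1 = 1
  B[10] = 1 XOR 1 = 0
  B[11] = 0 XOR 1 = 1
  B[12] = 1 XOR 0 = 1
  B[13] = 1 XOR 1 = 0
  B[14] = 0 XOR 0 = 0
  B[15] = 0 XOR 1 = 1
= 1100010101011001 (50521 decimal)


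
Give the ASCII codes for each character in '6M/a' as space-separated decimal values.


String: '6M/a'  (4 characters)
Per-character ASCII lookup:
  '6': digits start at 48: '6' = 48 + 6 = 54
  'M': uppercase starts at 65: 'M' = 65 + 12 = 77
  '/': special character: '/' = 47
  'a': lowercase starts at 97: 'a' = 97 + 0 = 97
= 54 77 47 97


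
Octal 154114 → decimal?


Positional values:
Position 0: 4 × 8^0 = 4
Position 1: 1 × 8^1 = 8
Position 2: 1 × 8^2 = 64
Position 3: 4 × 8^3 = 2048
Position 4: 5 × 8^4 = 20480
Position 5: 1 × 8^5 = 32768
Sum = 4 + 8 + 64 + 2048 + 20480 + 32768
= 55372


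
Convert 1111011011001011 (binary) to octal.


Group into 3-bit groups: 001111011011001011
  001 = 1
  111 = 7
  011 = 3
  011 = 3
  001 = 1
  011 = 3
= 0o173313


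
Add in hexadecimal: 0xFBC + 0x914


Align and add column by column (LSB to MSB, each column mod 16 with carry):
  0FBC
+ 0914
  ----
  col 0: C(12) + 4(4) + 0 (carry in) = 16 → 0(0), carry out 1
  col 1: B(11) + 1(1) + 1 (carry in) = 13 → D(13), carry out 0
  col 2: F(15) + 9(9) + 0 (carry in) = 24 → 8(8), carry out 1
  col 3: 0(0) + 0(0) + 1 (carry in) = 1 → 1(1), carry out 0
Reading digits MSB→LSB: 18D0
Strip leading zeros: 18D0
= 0x18D0


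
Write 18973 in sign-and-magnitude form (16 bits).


Sign bit: 0 (positive)
Magnitude: 18973 = 100101000011101
= 0100101000011101


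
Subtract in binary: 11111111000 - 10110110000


Align and subtract column by column (LSB to MSB, borrowing when needed):
  11111111000
- 10110110000
  -----------
  col 0: (0 - 0 borrow-in) - 0 → 0 - 0 = 0, borrow out 0
  col 1: (0 - 0 borrow-in) - 0 → 0 - 0 = 0, borrow out 0
  col 2: (0 - 0 borrow-in) - 0 → 0 - 0 = 0, borrow out 0
  col 3: (1 - 0 borrow-in) - 0 → 1 - 0 = 1, borrow out 0
  col 4: (1 - 0 borrow-in) - 1 → 1 - 1 = 0, borrow out 0
  col 5: (1 - 0 borrow-in) - 1 → 1 - 1 = 0, borrow out 0
  col 6: (1 - 0 borrow-in) - 0 → 1 - 0 = 1, borrow out 0
  col 7: (1 - 0 borrow-in) - 1 → 1 - 1 = 0, borrow out 0
  col 8: (1 - 0 borrow-in) - 1 → 1 - 1 = 0, borrow out 0
  col 9: (1 - 0 borrow-in) - 0 → 1 - 0 = 1, borrow out 0
  col 10: (1 - 0 borrow-in) - 1 → 1 - 1 = 0, borrow out 0
Reading bits MSB→LSB: 01001001000
Strip leading zeros: 1001001000
= 1001001000


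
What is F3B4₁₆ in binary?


Each hex digit → 4 binary bits:
  F = 1111
  3 = 0011
  B = 1011
  4 = 0100
Concatenate: 1111 0011 1011 0100
= 1111001110110100


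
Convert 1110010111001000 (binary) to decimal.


Positional values:
Bit 3: 1 × 2^3 = 8
Bit 6: 1 × 2^6 = 64
Bit 7: 1 × 2^7 = 128
Bit 8: 1 × 2^8 = 256
Bit 10: 1 × 2^10 = 1024
Bit 13: 1 × 2^13 = 8192
Bit 14: 1 × 2^14 = 16384
Bit 15: 1 × 2^15 = 32768
Sum = 8 + 64 + 128 + 256 + 1024 + 8192 + 16384 + 32768
= 58824


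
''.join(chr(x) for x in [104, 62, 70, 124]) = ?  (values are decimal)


Codes (decimal): 104 62 70 124
Per-code ASCII lookup:
  104  (range 97-122: lowercase, 104 - 97 = 7) → 'h'
  62  (special character) → '>'
  70  (range 65-90: uppercase, 70 - 65 = 5) → 'F'
  124  (special character) → '|'
= 'h>F|'


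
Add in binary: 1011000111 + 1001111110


Align and add column by column (LSB to MSB, carry propagating):
  01011000111
+ 01001111110
  -----------
  col 0: 1 + 0 + 0 (carry in) = 1 → bit 1, carry out 0
  col 1: 1 + 1 + 0 (carry in) = 2 → bit 0, carry out 1
  col 2: 1 + 1 + 1 (carry in) = 3 → bit 1, carry out 1
  col 3: 0 + 1 + 1 (carry in) = 2 → bit 0, carry out 1
  col 4: 0 + 1 + 1 (carry in) = 2 → bit 0, carry out 1
  col 5: 0 + 1 + 1 (carry in) = 2 → bit 0, carry out 1
  col 6: 1 + 1 + 1 (carry in) = 3 → bit 1, carry out 1
  col 7: 1 + 0 + 1 (carry in) = 2 → bit 0, carry out 1
  col 8: 0 + 0 + 1 (carry in) = 1 → bit 1, carry out 0
  col 9: 1 + 1 + 0 (carry in) = 2 → bit 0, carry out 1
  col 10: 0 + 0 + 1 (carry in) = 1 → bit 1, carry out 0
Reading bits MSB→LSB: 10101000101
Strip leading zeros: 10101000101
= 10101000101


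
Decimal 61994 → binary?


Divide by 2 repeatedly:
61994 ÷ 2 = 30997 remainder 0
30997 ÷ 2 = 15498 remainder 1
15498 ÷ 2 = 7749 remainder 0
7749 ÷ 2 = 3874 remainder 1
3874 ÷ 2 = 1937 remainder 0
1937 ÷ 2 = 968 remainder 1
968 ÷ 2 = 484 remainder 0
484 ÷ 2 = 242 remainder 0
242 ÷ 2 = 121 remainder 0
121 ÷ 2 = 60 remainder 1
60 ÷ 2 = 30 remainder 0
30 ÷ 2 = 15 remainder 0
15 ÷ 2 = 7 remainder 1
7 ÷ 2 = 3 remainder 1
3 ÷ 2 = 1 remainder 1
1 ÷ 2 = 0 remainder 1
Reading remainders bottom-up:
= 1111001000101010


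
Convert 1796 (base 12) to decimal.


Positional values (base 12):
  6 × 12^0 = 6 × 1 = 6
  9 × 12^1 = 9 × 12 = 108
  7 × 12^2 = 7 × 144 = 1008
  1 × 12^3 = 1 × 1728 = 1728
Sum = 6 + 108 + 1008 + 1728
= 2850


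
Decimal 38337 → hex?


Divide by 16 repeatedly:
38337 ÷ 16 = 2396 remainder 1 (1)
2396 ÷ 16 = 149 remainder 12 (C)
149 ÷ 16 = 9 remainder 5 (5)
9 ÷ 16 = 0 remainder 9 (9)
Reading remainders bottom-up:
= 0x95C1


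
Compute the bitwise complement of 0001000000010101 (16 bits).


Original: 0001000000010101
Invert all bits:
  bit 0: 0 → 1
  bit 1: 0 → 1
  bit 2: 0 → 1
  bit 3: 1 → 0
  bit 4: 0 → 1
  bit 5: 0 → 1
  bit 6: 0 → 1
  bit 7: 0 → 1
  bit 8: 0 → 1
  bit 9: 0 → 1
  bit 10: 0 → 1
  bit 11: 1 → 0
  bit 12: 0 → 1
  bit 13: 1 → 0
  bit 14: 0 → 1
  bit 15: 1 → 0
= 1110111111101010


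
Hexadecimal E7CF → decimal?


Positional values:
Position 0: F × 16^0 = 15 × 1 = 15
Position 1: C × 16^1 = 12 × 16 = 192
Position 2: 7 × 16^2 = 7 × 256 = 1792
Position 3: E × 16^3 = 14 × 4096 = 57344
Sum = 15 + 192 + 1792 + 57344
= 59343


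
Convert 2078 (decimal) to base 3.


Divide by 3 repeatedly:
2078 ÷ 3 = 692 remainder 2
692 ÷ 3 = 230 remainder 2
230 ÷ 3 = 76 remainder 2
76 ÷ 3 = 25 remainder 1
25 ÷ 3 = 8 remainder 1
8 ÷ 3 = 2 remainder 2
2 ÷ 3 = 0 remainder 2
Reading remainders bottom-up:
= 2211222


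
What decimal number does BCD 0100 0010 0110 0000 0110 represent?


Each 4-bit group → digit:
  0100 → 4
  0010 → 2
  0110 → 6
  0000 → 0
  0110 → 6
= 42606


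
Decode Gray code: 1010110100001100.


Gray code: 1010110100001100
MSB stays the same: 1
Each subsequent bit = prev_binary XOR current_gray:
  B[1] = 1 XOR 0 = 1
  B[2] = 1 XOR 1 = 0
  B[3] = 0 XOR 0 = 0
  B[4] = 0 XOR 1 = 1
  B[5] = 1 XOR 1 = 0
  B[6] = 0 XOR 0 = 0
  B[7] = 0 XOR 1 = 1
  B[8] = 1 XOR 0 = 1
  B[9] = 1 XOR 0 = 1
  B[10] = 1 XOR 0 = 1
  B[11] = 1 XOR 0 = 1
  B[12] = 1 XOR 1 = 0
  B[13] = 0 XOR 1 = 1
  B[14] = 1 XOR 0 = 1
  B[15] = 1 XOR 0 = 1
= 1100100111110111 (51703 decimal)


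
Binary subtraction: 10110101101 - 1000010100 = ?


Align and subtract column by column (LSB to MSB, borrowing when needed):
  10110101101
- 01000010100
  -----------
  col 0: (1 - 0 borrow-in) - 0 → 1 - 0 = 1, borrow out 0
  col 1: (0 - 0 borrow-in) - 0 → 0 - 0 = 0, borrow out 0
  col 2: (1 - 0 borrow-in) - 1 → 1 - 1 = 0, borrow out 0
  col 3: (1 - 0 borrow-in) - 0 → 1 - 0 = 1, borrow out 0
  col 4: (0 - 0 borrow-in) - 1 → borrow from next column: (0+2) - 1 = 1, borrow out 1
  col 5: (1 - 1 borrow-in) - 0 → 0 - 0 = 0, borrow out 0
  col 6: (0 - 0 borrow-in) - 0 → 0 - 0 = 0, borrow out 0
  col 7: (1 - 0 borrow-in) - 0 → 1 - 0 = 1, borrow out 0
  col 8: (1 - 0 borrow-in) - 0 → 1 - 0 = 1, borrow out 0
  col 9: (0 - 0 borrow-in) - 1 → borrow from next column: (0+2) - 1 = 1, borrow out 1
  col 10: (1 - 1 borrow-in) - 0 → 0 - 0 = 0, borrow out 0
Reading bits MSB→LSB: 01110011001
Strip leading zeros: 1110011001
= 1110011001


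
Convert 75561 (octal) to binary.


Each octal digit → 3 binary bits:
  7 = 111
  5 = 101
  5 = 101
  6 = 110
  1 = 001
Concatenate: 111 101 101 110 001
= 111101101110001


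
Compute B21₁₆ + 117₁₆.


Align and add column by column (LSB to MSB, each column mod 16 with carry):
  0B21
+ 0117
  ----
  col 0: 1(1) + 7(7) + 0 (carry in) = 8 → 8(8), carry out 0
  col 1: 2(2) + 1(1) + 0 (carry in) = 3 → 3(3), carry out 0
  col 2: B(11) + 1(1) + 0 (carry in) = 12 → C(12), carry out 0
  col 3: 0(0) + 0(0) + 0 (carry in) = 0 → 0(0), carry out 0
Reading digits MSB→LSB: 0C38
Strip leading zeros: C38
= 0xC38


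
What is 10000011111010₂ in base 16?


Group into 4-bit nibbles: 0010000011111010
  0010 = 2
  0000 = 0
  1111 = F
  1010 = A
= 0x20FA


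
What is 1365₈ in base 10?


Positional values:
Position 0: 5 × 8^0 = 5
Position 1: 6 × 8^1 = 48
Position 2: 3 × 8^2 = 192
Position 3: 1 × 8^3 = 512
Sum = 5 + 48 + 192 + 512
= 757


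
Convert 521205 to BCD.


Each digit → 4-bit binary:
  5 → 0101
  2 → 0010
  1 → 0001
  2 → 0010
  0 → 0000
  5 → 0101
= 0101 0010 0001 0010 0000 0101


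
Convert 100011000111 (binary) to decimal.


Positional values:
Bit 0: 1 × 2^0 = 1
Bit 1: 1 × 2^1 = 2
Bit 2: 1 × 2^2 = 4
Bit 6: 1 × 2^6 = 64
Bit 7: 1 × 2^7 = 128
Bit 11: 1 × 2^11 = 2048
Sum = 1 + 2 + 4 + 64 + 128 + 2048
= 2247


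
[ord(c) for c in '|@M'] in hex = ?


String: '|@M'  (3 characters)
Per-character ASCII lookup:
  '|': special character: '|' = 124 → 0x7C
  '@': special character: '@' = 64 → 0x40
  'M': uppercase starts at 65: 'M' = 65 + 12 = 77 → 0x4D
= 0x7C 0x40 0x4D


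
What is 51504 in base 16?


Divide by 16 repeatedly:
51504 ÷ 16 = 3219 remainder 0 (0)
3219 ÷ 16 = 201 remainder 3 (3)
201 ÷ 16 = 12 remainder 9 (9)
12 ÷ 16 = 0 remainder 12 (C)
Reading remainders bottom-up:
= 0xC930


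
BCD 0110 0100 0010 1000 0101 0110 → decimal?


Each 4-bit group → digit:
  0110 → 6
  0100 → 4
  0010 → 2
  1000 → 8
  0101 → 5
  0110 → 6
= 642856


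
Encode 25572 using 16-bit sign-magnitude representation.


Sign bit: 0 (positive)
Magnitude: 25572 = 110001111100100
= 0110001111100100


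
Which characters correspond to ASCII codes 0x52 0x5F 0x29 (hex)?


Codes (hex): 0x52 0x5F 0x29
Per-code ASCII lookup:
  0x52 = 82  (range 65-90: uppercase, 82 - 65 = 17) → 'R'
  0x5F = 95  (special character) → '_'
  0x29 = 41  (special character) → ')'
= 'R_)'


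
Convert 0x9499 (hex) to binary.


Each hex digit → 4 binary bits:
  9 = 1001
  4 = 0100
  9 = 1001
  9 = 1001
Concatenate: 1001 0100 1001 1001
= 1001010010011001


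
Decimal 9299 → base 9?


Divide by 9 repeatedly:
9299 ÷ 9 = 1033 remainder 2
1033 ÷ 9 = 114 remainder 7
114 ÷ 9 = 12 remainder 6
12 ÷ 9 = 1 remainder 3
1 ÷ 9 = 0 remainder 1
Reading remainders bottom-up:
= 13672


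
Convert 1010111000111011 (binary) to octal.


Group into 3-bit groups: 001010111000111011
  001 = 1
  010 = 2
  111 = 7
  000 = 0
  111 = 7
  011 = 3
= 0o127073


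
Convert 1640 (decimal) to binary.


Divide by 2 repeatedly:
1640 ÷ 2 = 820 remainder 0
820 ÷ 2 = 410 remainder 0
410 ÷ 2 = 205 remainder 0
205 ÷ 2 = 102 remainder 1
102 ÷ 2 = 51 remainder 0
51 ÷ 2 = 25 remainder 1
25 ÷ 2 = 12 remainder 1
12 ÷ 2 = 6 remainder 0
6 ÷ 2 = 3 remainder 0
3 ÷ 2 = 1 remainder 1
1 ÷ 2 = 0 remainder 1
Reading remainders bottom-up:
= 11001101000


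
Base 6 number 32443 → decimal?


Positional values (base 6):
  3 × 6^0 = 3 × 1 = 3
  4 × 6^1 = 4 × 6 = 24
  4 × 6^2 = 4 × 36 = 144
  2 × 6^3 = 2 × 216 = 432
  3 × 6^4 = 3 × 1296 = 3888
Sum = 3 + 24 + 144 + 432 + 3888
= 4491


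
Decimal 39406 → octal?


Divide by 8 repeatedly:
39406 ÷ 8 = 4925 remainder 6
4925 ÷ 8 = 615 remainder 5
615 ÷ 8 = 76 remainder 7
76 ÷ 8 = 9 remainder 4
9 ÷ 8 = 1 remainder 1
1 ÷ 8 = 0 remainder 1
Reading remainders bottom-up:
= 0o114756


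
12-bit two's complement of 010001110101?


Original: 010001110101
Step 1 - Invert all bits: 101110001010
Step 2 - Add 1: 101110001010 + 1
= 101110001011 (represents -1141)


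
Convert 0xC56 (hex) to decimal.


Positional values:
Position 0: 6 × 16^0 = 6 × 1 = 6
Position 1: 5 × 16^1 = 5 × 16 = 80
Position 2: C × 16^2 = 12 × 256 = 3072
Sum = 6 + 80 + 3072
= 3158


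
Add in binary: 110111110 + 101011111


Align and add column by column (LSB to MSB, carry propagating):
  0110111110
+ 0101011111
  ----------
  col 0: 0 + 1 + 0 (carry in) = 1 → bit 1, carry out 0
  col 1: 1 + 1 + 0 (carry in) = 2 → bit 0, carry out 1
  col 2: 1 + 1 + 1 (carry in) = 3 → bit 1, carry out 1
  col 3: 1 + 1 + 1 (carry in) = 3 → bit 1, carry out 1
  col 4: 1 + 1 + 1 (carry in) = 3 → bit 1, carry out 1
  col 5: 1 + 0 + 1 (carry in) = 2 → bit 0, carry out 1
  col 6: 0 + 1 + 1 (carry in) = 2 → bit 0, carry out 1
  col 7: 1 + 0 + 1 (carry in) = 2 → bit 0, carry out 1
  col 8: 1 + 1 + 1 (carry in) = 3 → bit 1, carry out 1
  col 9: 0 + 0 + 1 (carry in) = 1 → bit 1, carry out 0
Reading bits MSB→LSB: 1100011101
Strip leading zeros: 1100011101
= 1100011101


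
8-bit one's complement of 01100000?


Original: 01100000
Invert all bits:
  bit 0: 0 → 1
  bit 1: 1 → 0
  bit 2: 1 → 0
  bit 3: 0 → 1
  bit 4: 0 → 1
  bit 5: 0 → 1
  bit 6: 0 → 1
  bit 7: 0 → 1
= 10011111


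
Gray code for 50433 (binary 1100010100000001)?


Binary: 1100010100000001
Gray code: G = B XOR (B >> 1)
B >> 1 = 0110001010000000
1100010100000001 XOR 0110001010000000:
  1 XOR 0 = 1
  1 XOR 1 = 0
  0 XOR 1 = 1
  0 XOR 0 = 0
  0 XOR 0 = 0
  1 XOR 0 = 1
  0 XOR 1 = 1
  1 XOR 0 = 1
  0 XOR 1 = 1
  0 XOR 0 = 0
  0 XOR 0 = 0
  0 XOR 0 = 0
  0 XOR 0 = 0
  0 XOR 0 = 0
  0 XOR 0 = 0
  1 XOR 0 = 1
= 1010011110000001


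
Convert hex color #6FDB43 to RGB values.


Hex: #6FDB43
R = 6F₁₆ = 111
G = DB₁₆ = 219
B = 43₁₆ = 67
= RGB(111, 219, 67)


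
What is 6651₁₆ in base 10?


Positional values:
Position 0: 1 × 16^0 = 1 × 1 = 1
Position 1: 5 × 16^1 = 5 × 16 = 80
Position 2: 6 × 16^2 = 6 × 256 = 1536
Position 3: 6 × 16^3 = 6 × 4096 = 24576
Sum = 1 + 80 + 1536 + 24576
= 26193


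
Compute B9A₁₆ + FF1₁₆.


Align and add column by column (LSB to MSB, each column mod 16 with carry):
  0B9A
+ 0FF1
  ----
  col 0: A(10) + 1(1) + 0 (carry in) = 11 → B(11), carry out 0
  col 1: 9(9) + F(15) + 0 (carry in) = 24 → 8(8), carry out 1
  col 2: B(11) + F(15) + 1 (carry in) = 27 → B(11), carry out 1
  col 3: 0(0) + 0(0) + 1 (carry in) = 1 → 1(1), carry out 0
Reading digits MSB→LSB: 1B8B
Strip leading zeros: 1B8B
= 0x1B8B


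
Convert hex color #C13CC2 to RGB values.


Hex: #C13CC2
R = C1₁₆ = 193
G = 3C₁₆ = 60
B = C2₁₆ = 194
= RGB(193, 60, 194)


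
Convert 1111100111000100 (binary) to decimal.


Positional values:
Bit 2: 1 × 2^2 = 4
Bit 6: 1 × 2^6 = 64
Bit 7: 1 × 2^7 = 128
Bit 8: 1 × 2^8 = 256
Bit 11: 1 × 2^11 = 2048
Bit 12: 1 × 2^12 = 4096
Bit 13: 1 × 2^13 = 8192
Bit 14: 1 × 2^14 = 16384
Bit 15: 1 × 2^15 = 32768
Sum = 4 + 64 + 128 + 256 + 2048 + 4096 + 8192 + 16384 + 32768
= 63940


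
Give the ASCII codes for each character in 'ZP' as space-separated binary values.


String: 'ZP'  (2 characters)
Per-character ASCII lookup:
  'Z': uppercase starts at 65: 'Z' = 65 + 25 = 90 → 1011010
  'P': uppercase starts at 65: 'P' = 65 + 15 = 80 → 1010000
= 1011010 1010000


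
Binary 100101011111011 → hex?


Group into 4-bit nibbles: 0100101011111011
  0100 = 4
  1010 = A
  1111 = F
  1011 = B
= 0x4AFB


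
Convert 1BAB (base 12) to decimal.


Positional values (base 12):
  B × 12^0 = 11 × 1 = 11
  A × 12^1 = 10 × 12 = 120
  B × 12^2 = 11 × 144 = 1584
  1 × 12^3 = 1 × 1728 = 1728
Sum = 11 + 120 + 1584 + 1728
= 3443


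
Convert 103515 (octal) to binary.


Each octal digit → 3 binary bits:
  1 = 001
  0 = 000
  3 = 011
  5 = 101
  1 = 001
  5 = 101
Concatenate: 001 000 011 101 001 101
= 001000011101001101


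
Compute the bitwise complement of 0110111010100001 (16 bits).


Original: 0110111010100001
Invert all bits:
  bit 0: 0 → 1
  bit 1: 1 → 0
  bit 2: 1 → 0
  bit 3: 0 → 1
  bit 4: 1 → 0
  bit 5: 1 → 0
  bit 6: 1 → 0
  bit 7: 0 → 1
  bit 8: 1 → 0
  bit 9: 0 → 1
  bit 10: 1 → 0
  bit 11: 0 → 1
  bit 12: 0 → 1
  bit 13: 0 → 1
  bit 14: 0 → 1
  bit 15: 1 → 0
= 1001000101011110


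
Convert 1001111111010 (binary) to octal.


Group into 3-bit groups: 001001111111010
  001 = 1
  001 = 1
  111 = 7
  111 = 7
  010 = 2
= 0o11772


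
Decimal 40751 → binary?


Divide by 2 repeatedly:
40751 ÷ 2 = 20375 remainder 1
20375 ÷ 2 = 10187 remainder 1
10187 ÷ 2 = 5093 remainder 1
5093 ÷ 2 = 2546 remainder 1
2546 ÷ 2 = 1273 remainder 0
1273 ÷ 2 = 636 remainder 1
636 ÷ 2 = 318 remainder 0
318 ÷ 2 = 159 remainder 0
159 ÷ 2 = 79 remainder 1
79 ÷ 2 = 39 remainder 1
39 ÷ 2 = 19 remainder 1
19 ÷ 2 = 9 remainder 1
9 ÷ 2 = 4 remainder 1
4 ÷ 2 = 2 remainder 0
2 ÷ 2 = 1 remainder 0
1 ÷ 2 = 0 remainder 1
Reading remainders bottom-up:
= 1001111100101111


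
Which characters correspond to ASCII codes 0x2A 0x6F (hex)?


Codes (hex): 0x2A 0x6F
Per-code ASCII lookup:
  0x2A = 42  (special character) → '*'
  0x6F = 111  (range 97-122: lowercase, 111 - 97 = 14) → 'o'
= '*o'


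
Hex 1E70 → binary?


Each hex digit → 4 binary bits:
  1 = 0001
  E = 1110
  7 = 0111
  0 = 0000
Concatenate: 0001 1110 0111 0000
= 0001111001110000


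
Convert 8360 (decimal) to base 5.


Divide by 5 repeatedly:
8360 ÷ 5 = 1672 remainder 0
1672 ÷ 5 = 334 remainder 2
334 ÷ 5 = 66 remainder 4
66 ÷ 5 = 13 remainder 1
13 ÷ 5 = 2 remainder 3
2 ÷ 5 = 0 remainder 2
Reading remainders bottom-up:
= 231420


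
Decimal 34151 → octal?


Divide by 8 repeatedly:
34151 ÷ 8 = 4268 remainder 7
4268 ÷ 8 = 533 remainder 4
533 ÷ 8 = 66 remainder 5
66 ÷ 8 = 8 remainder 2
8 ÷ 8 = 1 remainder 0
1 ÷ 8 = 0 remainder 1
Reading remainders bottom-up:
= 0o102547


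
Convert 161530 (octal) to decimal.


Positional values:
Position 0: 0 × 8^0 = 0
Position 1: 3 × 8^1 = 24
Position 2: 5 × 8^2 = 320
Position 3: 1 × 8^3 = 512
Position 4: 6 × 8^4 = 24576
Position 5: 1 × 8^5 = 32768
Sum = 0 + 24 + 320 + 512 + 24576 + 32768
= 58200


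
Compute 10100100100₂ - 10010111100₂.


Align and subtract column by column (LSB to MSB, borrowing when needed):
  10100100100
- 10010111100
  -----------
  col 0: (0 - 0 borrow-in) - 0 → 0 - 0 = 0, borrow out 0
  col 1: (0 - 0 borrow-in) - 0 → 0 - 0 = 0, borrow out 0
  col 2: (1 - 0 borrow-in) - 1 → 1 - 1 = 0, borrow out 0
  col 3: (0 - 0 borrow-in) - 1 → borrow from next column: (0+2) - 1 = 1, borrow out 1
  col 4: (0 - 1 borrow-in) - 1 → borrow from next column: (-1+2) - 1 = 0, borrow out 1
  col 5: (1 - 1 borrow-in) - 1 → borrow from next column: (0+2) - 1 = 1, borrow out 1
  col 6: (0 - 1 borrow-in) - 0 → borrow from next column: (-1+2) - 0 = 1, borrow out 1
  col 7: (0 - 1 borrow-in) - 1 → borrow from next column: (-1+2) - 1 = 0, borrow out 1
  col 8: (1 - 1 borrow-in) - 0 → 0 - 0 = 0, borrow out 0
  col 9: (0 - 0 borrow-in) - 0 → 0 - 0 = 0, borrow out 0
  col 10: (1 - 0 borrow-in) - 1 → 1 - 1 = 0, borrow out 0
Reading bits MSB→LSB: 00001101000
Strip leading zeros: 1101000
= 1101000


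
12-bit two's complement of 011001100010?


Original: 011001100010
Step 1 - Invert all bits: 100110011101
Step 2 - Add 1: 100110011101 + 1
= 100110011110 (represents -1634)


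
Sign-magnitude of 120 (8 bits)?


Sign bit: 0 (positive)
Magnitude: 120 = 1111000
= 01111000


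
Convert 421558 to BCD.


Each digit → 4-bit binary:
  4 → 0100
  2 → 0010
  1 → 0001
  5 → 0101
  5 → 0101
  8 → 1000
= 0100 0010 0001 0101 0101 1000


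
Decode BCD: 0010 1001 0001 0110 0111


Each 4-bit group → digit:
  0010 → 2
  1001 → 9
  0001 → 1
  0110 → 6
  0111 → 7
= 29167


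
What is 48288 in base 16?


Divide by 16 repeatedly:
48288 ÷ 16 = 3018 remainder 0 (0)
3018 ÷ 16 = 188 remainder 10 (A)
188 ÷ 16 = 11 remainder 12 (C)
11 ÷ 16 = 0 remainder 11 (B)
Reading remainders bottom-up:
= 0xBCA0


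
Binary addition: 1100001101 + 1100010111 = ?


Align and add column by column (LSB to MSB, carry propagating):
  01100001101
+ 01100010111
  -----------
  col 0: 1 + 1 + 0 (carry in) = 2 → bit 0, carry out 1
  col 1: 0 + 1 + 1 (carry in) = 2 → bit 0, carry out 1
  col 2: 1 + 1 + 1 (carry in) = 3 → bit 1, carry out 1
  col 3: 1 + 0 + 1 (carry in) = 2 → bit 0, carry out 1
  col 4: 0 + 1 + 1 (carry in) = 2 → bit 0, carry out 1
  col 5: 0 + 0 + 1 (carry in) = 1 → bit 1, carry out 0
  col 6: 0 + 0 + 0 (carry in) = 0 → bit 0, carry out 0
  col 7: 0 + 0 + 0 (carry in) = 0 → bit 0, carry out 0
  col 8: 1 + 1 + 0 (carry in) = 2 → bit 0, carry out 1
  col 9: 1 + 1 + 1 (carry in) = 3 → bit 1, carry out 1
  col 10: 0 + 0 + 1 (carry in) = 1 → bit 1, carry out 0
Reading bits MSB→LSB: 11000100100
Strip leading zeros: 11000100100
= 11000100100


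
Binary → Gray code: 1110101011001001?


Binary: 1110101011001001
Gray code: G = B XOR (B >> 1)
B >> 1 = 0111010101100100
1110101011001001 XOR 0111010101100100:
  1 XOR 0 = 1
  1 XOR 1 = 0
  1 XOR 1 = 0
  0 XOR 1 = 1
  1 XOR 0 = 1
  0 XOR 1 = 1
  1 XOR 0 = 1
  0 XOR 1 = 1
  1 XOR 0 = 1
  1 XOR 1 = 0
  0 XOR 1 = 1
  0 XOR 0 = 0
  1 XOR 0 = 1
  0 XOR 1 = 1
  0 XOR 0 = 0
  1 XOR 0 = 1
= 1001111110101101


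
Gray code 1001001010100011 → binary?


Gray code: 1001001010100011
MSB stays the same: 1
Each subsequent bit = prev_binary XOR current_gray:
  B[1] = 1 XOR 0 = 1
  B[2] = 1 XOR 0 = 1
  B[3] = 1 XOR 1 = 0
  B[4] = 0 XOR 0 = 0
  B[5] = 0 XOR 0 = 0
  B[6] = 0 XOR 1 = 1
  B[7] = 1 XOR 0 = 1
  B[8] = 1 XOR 1 = 0
  B[9] = 0 XOR 0 = 0
  B[10] = 0 XOR 1 = 1
  B[11] = 1 XOR 0 = 1
  B[12] = 1 XOR 0 = 1
  B[13] = 1 XOR 0 = 1
  B[14] = 1 XOR 1 = 0
  B[15] = 0 XOR 1 = 1
= 1110001100111101 (58173 decimal)


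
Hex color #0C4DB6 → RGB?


Hex: #0C4DB6
R = 0C₁₆ = 12
G = 4D₁₆ = 77
B = B6₁₆ = 182
= RGB(12, 77, 182)


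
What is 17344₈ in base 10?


Positional values:
Position 0: 4 × 8^0 = 4
Position 1: 4 × 8^1 = 32
Position 2: 3 × 8^2 = 192
Position 3: 7 × 8^3 = 3584
Position 4: 1 × 8^4 = 4096
Sum = 4 + 32 + 192 + 3584 + 4096
= 7908


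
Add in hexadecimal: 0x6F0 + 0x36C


Align and add column by column (LSB to MSB, each column mod 16 with carry):
  06F0
+ 036C
  ----
  col 0: 0(0) + C(12) + 0 (carry in) = 12 → C(12), carry out 0
  col 1: F(15) + 6(6) + 0 (carry in) = 21 → 5(5), carry out 1
  col 2: 6(6) + 3(3) + 1 (carry in) = 10 → A(10), carry out 0
  col 3: 0(0) + 0(0) + 0 (carry in) = 0 → 0(0), carry out 0
Reading digits MSB→LSB: 0A5C
Strip leading zeros: A5C
= 0xA5C


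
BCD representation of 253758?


Each digit → 4-bit binary:
  2 → 0010
  5 → 0101
  3 → 0011
  7 → 0111
  5 → 0101
  8 → 1000
= 0010 0101 0011 0111 0101 1000


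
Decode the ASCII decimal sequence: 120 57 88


Codes (decimal): 120 57 88
Per-code ASCII lookup:
  120  (range 97-122: lowercase, 120 - 97 = 23) → 'x'
  57  (range 48-57: digits, 57 - 48 = 9) → '9'
  88  (range 65-90: uppercase, 88 - 65 = 23) → 'X'
= 'x9X'


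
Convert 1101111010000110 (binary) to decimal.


Positional values:
Bit 1: 1 × 2^1 = 2
Bit 2: 1 × 2^2 = 4
Bit 7: 1 × 2^7 = 128
Bit 9: 1 × 2^9 = 512
Bit 10: 1 × 2^10 = 1024
Bit 11: 1 × 2^11 = 2048
Bit 12: 1 × 2^12 = 4096
Bit 14: 1 × 2^14 = 16384
Bit 15: 1 × 2^15 = 32768
Sum = 2 + 4 + 128 + 512 + 1024 + 2048 + 4096 + 16384 + 32768
= 56966


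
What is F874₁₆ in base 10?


Positional values:
Position 0: 4 × 16^0 = 4 × 1 = 4
Position 1: 7 × 16^1 = 7 × 16 = 112
Position 2: 8 × 16^2 = 8 × 256 = 2048
Position 3: F × 16^3 = 15 × 4096 = 61440
Sum = 4 + 112 + 2048 + 61440
= 63604


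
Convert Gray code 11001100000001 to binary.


Gray code: 11001100000001
MSB stays the same: 1
Each subsequent bit = prev_binary XOR current_gray:
  B[1] = 1 XOR 1 = 0
  B[2] = 0 XOR 0 = 0
  B[3] = 0 XOR 0 = 0
  B[4] = 0 XOR 1 = 1
  B[5] = 1 XOR 1 = 0
  B[6] = 0 XOR 0 = 0
  B[7] = 0 XOR 0 = 0
  B[8] = 0 XOR 0 = 0
  B[9] = 0 XOR 0 = 0
  B[10] = 0 XOR 0 = 0
  B[11] = 0 XOR 0 = 0
  B[12] = 0 XOR 0 = 0
  B[13] = 0 XOR 1 = 1
= 10001000000001 (8705 decimal)


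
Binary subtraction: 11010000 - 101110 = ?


Align and subtract column by column (LSB to MSB, borrowing when needed):
  11010000
- 00101110
  --------
  col 0: (0 - 0 borrow-in) - 0 → 0 - 0 = 0, borrow out 0
  col 1: (0 - 0 borrow-in) - 1 → borrow from next column: (0+2) - 1 = 1, borrow out 1
  col 2: (0 - 1 borrow-in) - 1 → borrow from next column: (-1+2) - 1 = 0, borrow out 1
  col 3: (0 - 1 borrow-in) - 1 → borrow from next column: (-1+2) - 1 = 0, borrow out 1
  col 4: (1 - 1 borrow-in) - 0 → 0 - 0 = 0, borrow out 0
  col 5: (0 - 0 borrow-in) - 1 → borrow from next column: (0+2) - 1 = 1, borrow out 1
  col 6: (1 - 1 borrow-in) - 0 → 0 - 0 = 0, borrow out 0
  col 7: (1 - 0 borrow-in) - 0 → 1 - 0 = 1, borrow out 0
Reading bits MSB→LSB: 10100010
Strip leading zeros: 10100010
= 10100010


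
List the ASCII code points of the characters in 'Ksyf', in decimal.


String: 'Ksyf'  (4 characters)
Per-character ASCII lookup:
  'K': uppercase starts at 65: 'K' = 65 + 10 = 75
  's': lowercase starts at 97: 's' = 97 + 18 = 115
  'y': lowercase starts at 97: 'y' = 97 + 24 = 121
  'f': lowercase starts at 97: 'f' = 97 + 5 = 102
= 75 115 121 102


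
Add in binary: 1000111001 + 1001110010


Align and add column by column (LSB to MSB, carry propagating):
  01000111001
+ 01001110010
  -----------
  col 0: 1 + 0 + 0 (carry in) = 1 → bit 1, carry out 0
  col 1: 0 + 1 + 0 (carry in) = 1 → bit 1, carry out 0
  col 2: 0 + 0 + 0 (carry in) = 0 → bit 0, carry out 0
  col 3: 1 + 0 + 0 (carry in) = 1 → bit 1, carry out 0
  col 4: 1 + 1 + 0 (carry in) = 2 → bit 0, carry out 1
  col 5: 1 + 1 + 1 (carry in) = 3 → bit 1, carry out 1
  col 6: 0 + 1 + 1 (carry in) = 2 → bit 0, carry out 1
  col 7: 0 + 0 + 1 (carry in) = 1 → bit 1, carry out 0
  col 8: 0 + 0 + 0 (carry in) = 0 → bit 0, carry out 0
  col 9: 1 + 1 + 0 (carry in) = 2 → bit 0, carry out 1
  col 10: 0 + 0 + 1 (carry in) = 1 → bit 1, carry out 0
Reading bits MSB→LSB: 10010101011
Strip leading zeros: 10010101011
= 10010101011


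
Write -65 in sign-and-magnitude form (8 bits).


Sign bit: 1 (negative)
Magnitude: 65 = 1000001
= 11000001


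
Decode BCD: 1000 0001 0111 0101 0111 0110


Each 4-bit group → digit:
  1000 → 8
  0001 → 1
  0111 → 7
  0101 → 5
  0111 → 7
  0110 → 6
= 817576
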